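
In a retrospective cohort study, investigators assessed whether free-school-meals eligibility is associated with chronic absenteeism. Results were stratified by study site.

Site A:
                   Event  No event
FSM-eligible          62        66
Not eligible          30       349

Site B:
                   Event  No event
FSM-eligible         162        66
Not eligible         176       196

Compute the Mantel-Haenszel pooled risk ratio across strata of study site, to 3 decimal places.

RR_MH = Σ(aᵢ·n₀ᵢ/nᵢ) / Σ(cᵢ·n₁ᵢ/nᵢ), with n₁ᵢ = aᵢ+bᵢ (exposed), n₀ᵢ = cᵢ+dᵢ (unexposed), nᵢ = n₁ᵢ+n₀ᵢ.
Stratum 1 (Site A): n₁ = 128, n₀ = 379, n = 507; a·n₀/n = 62·379/507 = 46.3471; c·n₁/n = 30·128/507 = 7.5740
Stratum 2 (Site B): n₁ = 228, n₀ = 372, n = 600; a·n₀/n = 162·372/600 = 100.4400; c·n₁/n = 176·228/600 = 66.8800
RR_MH = (46.3471 + 100.4400) / (7.5740 + 66.8800) = 146.7871 / 74.4540 = 1.97152

1.972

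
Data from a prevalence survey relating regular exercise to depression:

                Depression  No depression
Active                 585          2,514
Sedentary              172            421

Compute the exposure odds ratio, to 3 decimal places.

0.570

Cells: a = 585, b = 2514, c = 172, d = 421.
OR = (a·d)/(b·c) = (585 × 421) / (2514 × 172) = 246285 / 432408 = 0.56957
Exposure is associated with lower odds of depression (OR = 0.57 < 1).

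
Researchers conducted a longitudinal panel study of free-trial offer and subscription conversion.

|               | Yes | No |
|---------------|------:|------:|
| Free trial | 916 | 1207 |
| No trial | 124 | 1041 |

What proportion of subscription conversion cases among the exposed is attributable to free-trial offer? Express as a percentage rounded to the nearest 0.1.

75.3

Cells: a = 916, b = 1207, c = 124, d = 1041.
Risk in exposed = 916/2123 = 0.43146; risk in unexposed = 124/1165 = 0.10644.
RR = 0.43146/0.10644 = 4.05368
AR% = (RR − 1)/RR × 100 = (4.05368 − 1)/4.05368 × 100 = 75.3311%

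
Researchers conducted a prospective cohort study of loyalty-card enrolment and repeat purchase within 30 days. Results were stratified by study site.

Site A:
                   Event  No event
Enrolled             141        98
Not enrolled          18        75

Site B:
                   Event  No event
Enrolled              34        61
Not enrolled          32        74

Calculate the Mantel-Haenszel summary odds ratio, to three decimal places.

OR_MH = Σ(aᵢdᵢ/nᵢ) / Σ(bᵢcᵢ/nᵢ), where nᵢ is the stratum total.
Stratum 1 (Site A): n = 332; a·d/n = 141·75/332 = 31.8524; b·c/n = 98·18/332 = 5.3133
Stratum 2 (Site B): n = 201; a·d/n = 34·74/201 = 12.5174; b·c/n = 61·32/201 = 9.7114
OR_MH = (31.8524 + 12.5174) / (5.3133 + 9.7114) = 44.3698 / 15.0247 = 2.95313

2.953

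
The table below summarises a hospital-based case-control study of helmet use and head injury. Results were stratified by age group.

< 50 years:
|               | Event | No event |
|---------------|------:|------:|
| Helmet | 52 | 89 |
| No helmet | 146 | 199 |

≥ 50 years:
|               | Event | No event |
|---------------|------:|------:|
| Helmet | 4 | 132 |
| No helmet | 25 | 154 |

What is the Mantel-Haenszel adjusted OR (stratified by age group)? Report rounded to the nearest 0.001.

OR_MH = Σ(aᵢdᵢ/nᵢ) / Σ(bᵢcᵢ/nᵢ), where nᵢ is the stratum total.
Stratum 1 (< 50 years): n = 486; a·d/n = 52·199/486 = 21.2922; b·c/n = 89·146/486 = 26.7366
Stratum 2 (≥ 50 years): n = 315; a·d/n = 4·154/315 = 1.9556; b·c/n = 132·25/315 = 10.4762
OR_MH = (21.2922 + 1.9556) / (26.7366 + 10.4762) = 23.2477 / 37.2128 = 0.62472

0.625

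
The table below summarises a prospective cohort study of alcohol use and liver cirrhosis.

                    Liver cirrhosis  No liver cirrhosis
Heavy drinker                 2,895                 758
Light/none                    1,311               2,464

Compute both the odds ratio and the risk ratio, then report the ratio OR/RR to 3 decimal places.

Cells: a = 2895, b = 758, c = 1311, d = 2464.
OR = (2895·2464)/(758·1311) = 7133280/993738 = 7.17823
Risk in exposed = 2895/3653 = 0.79250; risk in unexposed = 1311/3775 = 0.34728; RR = 2.28199
OR/RR = 7.17823 / 2.28199 = 3.14561
The outcome is not rare, so the OR lies further from 1 than the RR.

3.146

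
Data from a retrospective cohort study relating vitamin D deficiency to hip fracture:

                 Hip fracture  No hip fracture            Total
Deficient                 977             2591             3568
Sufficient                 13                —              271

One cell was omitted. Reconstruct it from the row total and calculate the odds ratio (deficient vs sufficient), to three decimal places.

7.483

The missing cell is in the unexposed row: 271 − 13 = 258.
So a = 977, b = 2591, c = 13, d = 258.
OR = (a·d)/(b·c) = (977 × 258) / (2591 × 13) = 252066 / 33683 = 7.48348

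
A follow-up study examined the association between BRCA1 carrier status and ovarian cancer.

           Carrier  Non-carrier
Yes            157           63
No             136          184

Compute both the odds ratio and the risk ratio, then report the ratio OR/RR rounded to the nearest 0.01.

1.60

Reading the table with exposure as columns: a = 157 (Carrier, case), b = 136 (Carrier, non-case), c = 63 (Non-carrier, case), d = 184.
OR = (157·184)/(136·63) = 28888/8568 = 3.37162
Risk in exposed = 157/293 = 0.53584; risk in unexposed = 63/247 = 0.25506; RR = 2.10082
OR/RR = 3.37162 / 2.10082 = 1.60491
The outcome is not rare, so the OR lies further from 1 than the RR.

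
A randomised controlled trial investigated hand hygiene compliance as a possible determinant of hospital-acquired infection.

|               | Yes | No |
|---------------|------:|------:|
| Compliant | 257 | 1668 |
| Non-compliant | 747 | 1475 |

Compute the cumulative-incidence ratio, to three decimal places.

0.397

Cells: a = 257, b = 1668, c = 747, d = 1475.
Risk in exposed = 257/1925 = 0.13351; risk in unexposed = 747/2222 = 0.33618.
RR = 0.13351 / 0.33618 = 0.39712
The risk is 60% lower among the exposed than among the unexposed.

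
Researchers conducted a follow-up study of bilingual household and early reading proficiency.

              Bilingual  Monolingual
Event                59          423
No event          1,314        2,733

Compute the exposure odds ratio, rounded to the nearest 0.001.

0.290

Reading the table with exposure as columns: a = 59 (Bilingual, case), b = 1314 (Bilingual, non-case), c = 423 (Monolingual, case), d = 2733.
OR = (a·d)/(b·c) = (59 × 2733) / (1314 × 423) = 161247 / 555822 = 0.29011
Exposure is associated with lower odds of early reading proficiency (OR = 0.29 < 1).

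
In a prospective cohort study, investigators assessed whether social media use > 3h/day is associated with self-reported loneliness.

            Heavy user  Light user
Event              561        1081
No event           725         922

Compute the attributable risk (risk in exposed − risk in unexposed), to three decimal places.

Reading the table with exposure as columns: a = 561 (Heavy user, case), b = 725 (Heavy user, non-case), c = 1081 (Light user, case), d = 922.
Risk in exposed = 561/1286 = 0.436236; risk in unexposed = 1081/2003 = 0.539690.
Risk difference = 0.436236 − 0.539690 = -0.103454

-0.103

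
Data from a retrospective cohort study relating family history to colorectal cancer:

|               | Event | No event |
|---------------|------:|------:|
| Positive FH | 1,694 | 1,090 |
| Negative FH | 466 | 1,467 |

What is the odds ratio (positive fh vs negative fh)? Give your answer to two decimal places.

4.89

Cells: a = 1694, b = 1090, c = 466, d = 1467.
OR = (a·d)/(b·c) = (1694 × 1467) / (1090 × 466) = 2485098 / 507940 = 4.89250
The odds of colorectal cancer are about 4.89 times as high in the positive fh group.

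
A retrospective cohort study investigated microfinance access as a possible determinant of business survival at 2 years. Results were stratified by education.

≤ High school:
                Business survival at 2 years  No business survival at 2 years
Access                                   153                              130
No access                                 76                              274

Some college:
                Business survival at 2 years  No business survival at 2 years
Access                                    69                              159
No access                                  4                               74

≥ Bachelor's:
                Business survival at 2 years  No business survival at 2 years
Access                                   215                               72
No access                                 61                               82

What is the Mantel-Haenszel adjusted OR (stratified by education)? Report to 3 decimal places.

OR_MH = Σ(aᵢdᵢ/nᵢ) / Σ(bᵢcᵢ/nᵢ), where nᵢ is the stratum total.
Stratum 1 (≤ High school): n = 633; a·d/n = 153·274/633 = 66.2275; b·c/n = 130·76/633 = 15.6082
Stratum 2 (Some college): n = 306; a·d/n = 69·74/306 = 16.6863; b·c/n = 159·4/306 = 2.0784
Stratum 3 (≥ Bachelor's): n = 430; a·d/n = 215·82/430 = 41.0000; b·c/n = 72·61/430 = 10.2140
OR_MH = (66.2275 + 16.6863 + 41.0000) / (15.6082 + 2.0784 + 10.2140) = 123.9138 / 27.9006 = 4.44126

4.441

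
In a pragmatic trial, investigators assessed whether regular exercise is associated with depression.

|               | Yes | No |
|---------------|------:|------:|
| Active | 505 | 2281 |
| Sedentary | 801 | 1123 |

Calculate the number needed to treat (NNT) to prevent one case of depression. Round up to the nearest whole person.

5

Risk in treated group = 505/2786 = 0.18126; risk in control = 801/1924 = 0.41632.
Absolute risk reduction = 0.41632 − 0.18126 = 0.23506
NNT = 1 / ARR = 1 / 0.23506 = 4.254 → round up → 5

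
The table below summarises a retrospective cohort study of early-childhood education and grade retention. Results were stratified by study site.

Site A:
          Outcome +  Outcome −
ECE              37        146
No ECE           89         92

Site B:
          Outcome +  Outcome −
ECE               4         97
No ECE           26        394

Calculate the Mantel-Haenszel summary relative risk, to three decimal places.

0.434

RR_MH = Σ(aᵢ·n₀ᵢ/nᵢ) / Σ(cᵢ·n₁ᵢ/nᵢ), with n₁ᵢ = aᵢ+bᵢ (exposed), n₀ᵢ = cᵢ+dᵢ (unexposed), nᵢ = n₁ᵢ+n₀ᵢ.
Stratum 1 (Site A): n₁ = 183, n₀ = 181, n = 364; a·n₀/n = 37·181/364 = 18.3984; c·n₁/n = 89·183/364 = 44.7445
Stratum 2 (Site B): n₁ = 101, n₀ = 420, n = 521; a·n₀/n = 4·420/521 = 3.2246; c·n₁/n = 26·101/521 = 5.0403
RR_MH = (18.3984 + 3.2246) / (44.7445 + 5.0403) = 21.6229 / 49.7848 = 0.43433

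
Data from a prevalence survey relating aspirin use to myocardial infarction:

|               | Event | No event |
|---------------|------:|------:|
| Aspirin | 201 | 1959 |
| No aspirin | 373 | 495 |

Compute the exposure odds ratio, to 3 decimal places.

Cells: a = 201, b = 1959, c = 373, d = 495.
OR = (a·d)/(b·c) = (201 × 495) / (1959 × 373) = 99495 / 730707 = 0.13616
Exposure is associated with lower odds of myocardial infarction (OR = 0.14 < 1).

0.136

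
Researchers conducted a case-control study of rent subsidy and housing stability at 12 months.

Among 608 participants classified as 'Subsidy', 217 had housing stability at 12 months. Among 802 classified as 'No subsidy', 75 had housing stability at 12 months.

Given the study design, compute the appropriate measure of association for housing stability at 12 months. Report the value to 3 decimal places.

From the description: a = 217, b = 391, c = 75, d = 727.
This is a case-control study: participants were sampled on outcome status, so risks in the source population cannot be estimated directly — relative risk is not valid here. The odds ratio is the appropriate measure.
OR = (a·d)/(b·c) = (217 × 727) / (391 × 75) = 157759 / 29325 = 5.37968

5.380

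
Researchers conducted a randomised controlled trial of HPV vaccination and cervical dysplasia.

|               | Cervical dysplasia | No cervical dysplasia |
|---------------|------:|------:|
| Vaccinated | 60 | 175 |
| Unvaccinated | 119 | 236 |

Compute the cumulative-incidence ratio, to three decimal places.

0.762

Cells: a = 60, b = 175, c = 119, d = 236.
Risk in exposed = 60/235 = 0.25532; risk in unexposed = 119/355 = 0.33521.
RR = 0.25532 / 0.33521 = 0.76167
The risk is 24% lower among the exposed than among the unexposed.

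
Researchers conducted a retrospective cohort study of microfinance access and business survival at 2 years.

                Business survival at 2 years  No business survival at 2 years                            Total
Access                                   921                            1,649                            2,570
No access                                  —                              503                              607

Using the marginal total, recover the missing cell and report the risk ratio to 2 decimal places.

The missing cell is in the unexposed row: 607 − 503 = 104.
So a = 921, b = 1649, c = 104, d = 503.
RR = [a/(a+b)] / [c/(c+d)] = (921/2570) / (104/607) = 0.35837/0.17133 = 2.09162

2.09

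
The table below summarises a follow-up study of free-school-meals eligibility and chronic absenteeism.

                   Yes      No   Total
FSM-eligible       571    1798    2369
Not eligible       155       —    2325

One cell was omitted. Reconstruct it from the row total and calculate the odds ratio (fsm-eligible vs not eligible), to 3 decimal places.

4.446

The missing cell is in the unexposed row: 2325 − 155 = 2170.
So a = 571, b = 1798, c = 155, d = 2170.
OR = (a·d)/(b·c) = (571 × 2170) / (1798 × 155) = 1239070 / 278690 = 4.44605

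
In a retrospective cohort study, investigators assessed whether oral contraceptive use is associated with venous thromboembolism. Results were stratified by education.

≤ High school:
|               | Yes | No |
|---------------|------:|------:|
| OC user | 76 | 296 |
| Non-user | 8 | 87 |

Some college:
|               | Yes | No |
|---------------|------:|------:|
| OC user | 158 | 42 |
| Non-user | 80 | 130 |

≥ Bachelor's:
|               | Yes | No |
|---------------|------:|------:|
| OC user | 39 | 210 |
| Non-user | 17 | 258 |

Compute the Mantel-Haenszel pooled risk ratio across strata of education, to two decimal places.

RR_MH = Σ(aᵢ·n₀ᵢ/nᵢ) / Σ(cᵢ·n₁ᵢ/nᵢ), with n₁ᵢ = aᵢ+bᵢ (exposed), n₀ᵢ = cᵢ+dᵢ (unexposed), nᵢ = n₁ᵢ+n₀ᵢ.
Stratum 1 (≤ High school): n₁ = 372, n₀ = 95, n = 467; a·n₀/n = 76·95/467 = 15.4604; c·n₁/n = 8·372/467 = 6.3726
Stratum 2 (Some college): n₁ = 200, n₀ = 210, n = 410; a·n₀/n = 158·210/410 = 80.9268; c·n₁/n = 80·200/410 = 39.0244
Stratum 3 (≥ Bachelor's): n₁ = 249, n₀ = 275, n = 524; a·n₀/n = 39·275/524 = 20.4676; c·n₁/n = 17·249/524 = 8.0782
RR_MH = (15.4604 + 80.9268 + 20.4676) / (6.3726 + 39.0244 + 8.0782) = 116.8548 / 53.4752 = 2.18521

2.19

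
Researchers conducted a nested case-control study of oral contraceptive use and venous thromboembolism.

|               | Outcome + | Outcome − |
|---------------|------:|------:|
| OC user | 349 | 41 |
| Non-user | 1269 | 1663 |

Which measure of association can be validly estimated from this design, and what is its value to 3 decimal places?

11.155

Cells: a = 349, b = 41, c = 1269, d = 1663.
This is a nested case-control study: participants were sampled on outcome status, so risks in the source population cannot be estimated directly — relative risk is not valid here. The odds ratio is the appropriate measure.
OR = (a·d)/(b·c) = (349 × 1663) / (41 × 1269) = 580387 / 52029 = 11.15507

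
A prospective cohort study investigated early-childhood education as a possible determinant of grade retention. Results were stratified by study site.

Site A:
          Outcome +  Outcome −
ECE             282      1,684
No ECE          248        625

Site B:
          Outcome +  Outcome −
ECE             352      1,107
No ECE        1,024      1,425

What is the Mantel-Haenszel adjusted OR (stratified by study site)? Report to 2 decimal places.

OR_MH = Σ(aᵢdᵢ/nᵢ) / Σ(bᵢcᵢ/nᵢ), where nᵢ is the stratum total.
Stratum 1 (Site A): n = 2839; a·d/n = 282·625/2839 = 62.0817; b·c/n = 1684·248/2839 = 147.1053
Stratum 2 (Site B): n = 3908; a·d/n = 352·1425/3908 = 128.3521; b·c/n = 1107·1024/3908 = 290.0635
OR_MH = (62.0817 + 128.3521) / (147.1053 + 290.0635) = 190.4338 / 437.1688 = 0.43561

0.44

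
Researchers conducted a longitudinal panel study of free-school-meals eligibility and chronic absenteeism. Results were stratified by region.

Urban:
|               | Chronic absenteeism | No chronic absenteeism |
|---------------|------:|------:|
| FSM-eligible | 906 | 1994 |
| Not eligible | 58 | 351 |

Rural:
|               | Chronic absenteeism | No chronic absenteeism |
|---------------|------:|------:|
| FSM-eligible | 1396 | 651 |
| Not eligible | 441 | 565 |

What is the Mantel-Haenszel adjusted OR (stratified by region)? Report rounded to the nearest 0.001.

2.748

OR_MH = Σ(aᵢdᵢ/nᵢ) / Σ(bᵢcᵢ/nᵢ), where nᵢ is the stratum total.
Stratum 1 (Urban): n = 3309; a·d/n = 906·351/3309 = 96.1034; b·c/n = 1994·58/3309 = 34.9507
Stratum 2 (Rural): n = 3053; a·d/n = 1396·565/3053 = 258.3492; b·c/n = 651·441/3053 = 94.0357
OR_MH = (96.1034 + 258.3492) / (34.9507 + 94.0357) = 354.4525 / 128.9864 = 2.74798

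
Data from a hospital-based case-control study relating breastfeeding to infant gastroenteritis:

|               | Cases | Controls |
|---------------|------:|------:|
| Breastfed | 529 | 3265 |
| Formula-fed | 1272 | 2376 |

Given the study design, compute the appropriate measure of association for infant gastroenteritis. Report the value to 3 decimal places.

Cells: a = 529, b = 3265, c = 1272, d = 2376.
This is a hospital-based case-control study: participants were sampled on outcome status, so risks in the source population cannot be estimated directly — relative risk is not valid here. The odds ratio is the appropriate measure.
OR = (a·d)/(b·c) = (529 × 2376) / (3265 × 1272) = 1256904 / 4153080 = 0.30264

0.303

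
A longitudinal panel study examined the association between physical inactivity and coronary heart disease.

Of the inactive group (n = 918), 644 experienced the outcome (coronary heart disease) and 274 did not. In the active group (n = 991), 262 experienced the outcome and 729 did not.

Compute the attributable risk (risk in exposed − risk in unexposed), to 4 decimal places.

0.4371

From the description: a = 644, b = 274, c = 262, d = 729.
Risk in exposed = 644/918 = 0.701525; risk in unexposed = 262/991 = 0.264379.
Risk difference = 0.701525 − 0.264379 = 0.437146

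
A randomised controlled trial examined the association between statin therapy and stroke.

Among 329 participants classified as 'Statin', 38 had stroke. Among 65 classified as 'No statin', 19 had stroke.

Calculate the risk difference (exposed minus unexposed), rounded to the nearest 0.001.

From the description: a = 38, b = 291, c = 19, d = 46.
Risk in exposed = 38/329 = 0.115502; risk in unexposed = 19/65 = 0.292308.
Risk difference = 0.115502 − 0.292308 = -0.176806

-0.177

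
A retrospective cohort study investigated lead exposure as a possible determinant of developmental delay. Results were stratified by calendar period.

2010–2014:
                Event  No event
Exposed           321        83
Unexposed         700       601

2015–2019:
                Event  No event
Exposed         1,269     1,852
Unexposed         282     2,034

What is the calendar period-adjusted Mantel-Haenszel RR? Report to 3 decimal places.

RR_MH = Σ(aᵢ·n₀ᵢ/nᵢ) / Σ(cᵢ·n₁ᵢ/nᵢ), with n₁ᵢ = aᵢ+bᵢ (exposed), n₀ᵢ = cᵢ+dᵢ (unexposed), nᵢ = n₁ᵢ+n₀ᵢ.
Stratum 1 (2010–2014): n₁ = 404, n₀ = 1301, n = 1705; a·n₀/n = 321·1301/1705 = 244.9390; c·n₁/n = 700·404/1705 = 165.8651
Stratum 2 (2015–2019): n₁ = 3121, n₀ = 2316, n = 5437; a·n₀/n = 1269·2316/5437 = 540.5562; c·n₁/n = 282·3121/5437 = 161.8764
RR_MH = (244.9390 + 540.5562) / (165.8651 + 161.8764) = 785.4952 / 327.7415 = 2.39669

2.397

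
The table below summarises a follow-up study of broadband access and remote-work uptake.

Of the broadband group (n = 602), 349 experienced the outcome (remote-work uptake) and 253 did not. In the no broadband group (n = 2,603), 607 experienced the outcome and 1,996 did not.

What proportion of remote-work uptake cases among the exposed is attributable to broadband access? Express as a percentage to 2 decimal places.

From the description: a = 349, b = 253, c = 607, d = 1996.
Risk in exposed = 349/602 = 0.57973; risk in unexposed = 607/2603 = 0.23319.
RR = 0.57973/0.23319 = 2.48608
AR% = (RR − 1)/RR × 100 = (2.48608 − 1)/2.48608 × 100 = 59.7760%

59.78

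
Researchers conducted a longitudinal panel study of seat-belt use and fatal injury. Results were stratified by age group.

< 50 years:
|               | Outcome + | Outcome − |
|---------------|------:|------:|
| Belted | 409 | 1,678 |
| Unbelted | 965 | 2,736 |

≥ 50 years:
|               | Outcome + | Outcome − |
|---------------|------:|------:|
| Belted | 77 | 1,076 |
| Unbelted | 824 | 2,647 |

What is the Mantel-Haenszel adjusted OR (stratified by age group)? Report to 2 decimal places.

0.50

OR_MH = Σ(aᵢdᵢ/nᵢ) / Σ(bᵢcᵢ/nᵢ), where nᵢ is the stratum total.
Stratum 1 (< 50 years): n = 5788; a·d/n = 409·2736/5788 = 193.3352; b·c/n = 1678·965/5788 = 279.7633
Stratum 2 (≥ 50 years): n = 4624; a·d/n = 77·2647/4624 = 44.0785; b·c/n = 1076·824/4624 = 191.7439
OR_MH = (193.3352 + 44.0785) / (279.7633 + 191.7439) = 237.4137 / 471.5072 = 0.50352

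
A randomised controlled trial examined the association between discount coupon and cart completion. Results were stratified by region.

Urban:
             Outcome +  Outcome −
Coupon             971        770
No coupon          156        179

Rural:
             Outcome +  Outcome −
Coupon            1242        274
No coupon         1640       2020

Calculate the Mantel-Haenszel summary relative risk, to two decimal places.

1.69

RR_MH = Σ(aᵢ·n₀ᵢ/nᵢ) / Σ(cᵢ·n₁ᵢ/nᵢ), with n₁ᵢ = aᵢ+bᵢ (exposed), n₀ᵢ = cᵢ+dᵢ (unexposed), nᵢ = n₁ᵢ+n₀ᵢ.
Stratum 1 (Urban): n₁ = 1741, n₀ = 335, n = 2076; a·n₀/n = 971·335/2076 = 156.6883; c·n₁/n = 156·1741/2076 = 130.8266
Stratum 2 (Rural): n₁ = 1516, n₀ = 3660, n = 5176; a·n₀/n = 1242·3660/5176 = 878.2303; c·n₁/n = 1640·1516/5176 = 480.3400
RR_MH = (156.6883 + 878.2303) / (130.8266 + 480.3400) = 1034.9186 / 611.1666 = 1.69335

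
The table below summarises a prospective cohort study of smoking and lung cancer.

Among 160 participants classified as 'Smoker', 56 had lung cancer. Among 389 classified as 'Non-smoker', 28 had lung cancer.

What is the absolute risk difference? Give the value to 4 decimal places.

From the description: a = 56, b = 104, c = 28, d = 361.
Risk in exposed = 56/160 = 0.350000; risk in unexposed = 28/389 = 0.071979.
Risk difference = 0.350000 − 0.071979 = 0.278021

0.2780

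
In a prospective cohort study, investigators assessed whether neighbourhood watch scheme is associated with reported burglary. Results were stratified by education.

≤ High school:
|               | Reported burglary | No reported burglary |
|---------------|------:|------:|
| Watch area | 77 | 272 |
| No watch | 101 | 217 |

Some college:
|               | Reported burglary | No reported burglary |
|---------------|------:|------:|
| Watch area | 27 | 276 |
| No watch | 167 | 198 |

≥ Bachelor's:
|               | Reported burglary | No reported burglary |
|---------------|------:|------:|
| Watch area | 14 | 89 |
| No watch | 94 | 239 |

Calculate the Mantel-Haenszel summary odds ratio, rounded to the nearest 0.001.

OR_MH = Σ(aᵢdᵢ/nᵢ) / Σ(bᵢcᵢ/nᵢ), where nᵢ is the stratum total.
Stratum 1 (≤ High school): n = 667; a·d/n = 77·217/667 = 25.0510; b·c/n = 272·101/667 = 41.1874
Stratum 2 (Some college): n = 668; a·d/n = 27·198/668 = 8.0030; b·c/n = 276·167/668 = 69.0000
Stratum 3 (≥ Bachelor's): n = 436; a·d/n = 14·239/436 = 7.6743; b·c/n = 89·94/436 = 19.1881
OR_MH = (25.0510 + 8.0030 + 7.6743) / (41.1874 + 69.0000 + 19.1881) = 40.7283 / 129.3755 = 0.31481

0.315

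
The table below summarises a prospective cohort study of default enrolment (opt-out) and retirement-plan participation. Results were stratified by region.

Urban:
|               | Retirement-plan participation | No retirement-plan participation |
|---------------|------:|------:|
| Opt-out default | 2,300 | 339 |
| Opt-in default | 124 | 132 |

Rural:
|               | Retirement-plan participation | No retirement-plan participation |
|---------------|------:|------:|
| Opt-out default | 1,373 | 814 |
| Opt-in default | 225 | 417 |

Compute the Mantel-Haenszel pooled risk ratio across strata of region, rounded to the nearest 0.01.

RR_MH = Σ(aᵢ·n₀ᵢ/nᵢ) / Σ(cᵢ·n₁ᵢ/nᵢ), with n₁ᵢ = aᵢ+bᵢ (exposed), n₀ᵢ = cᵢ+dᵢ (unexposed), nᵢ = n₁ᵢ+n₀ᵢ.
Stratum 1 (Urban): n₁ = 2639, n₀ = 256, n = 2895; a·n₀/n = 2300·256/2895 = 203.3851; c·n₁/n = 124·2639/2895 = 113.0349
Stratum 2 (Rural): n₁ = 2187, n₀ = 642, n = 2829; a·n₀/n = 1373·642/2829 = 311.5822; c·n₁/n = 225·2187/2829 = 173.9396
RR_MH = (203.3851 + 311.5822) / (113.0349 + 173.9396) = 514.9673 / 286.9744 = 1.79447

1.79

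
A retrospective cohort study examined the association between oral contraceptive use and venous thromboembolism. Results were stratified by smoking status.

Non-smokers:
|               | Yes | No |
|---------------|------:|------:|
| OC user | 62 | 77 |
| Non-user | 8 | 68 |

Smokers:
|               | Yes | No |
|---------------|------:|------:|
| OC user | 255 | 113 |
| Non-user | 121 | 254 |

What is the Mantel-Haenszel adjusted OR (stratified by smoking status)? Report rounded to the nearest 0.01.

5.02

OR_MH = Σ(aᵢdᵢ/nᵢ) / Σ(bᵢcᵢ/nᵢ), where nᵢ is the stratum total.
Stratum 1 (Non-smokers): n = 215; a·d/n = 62·68/215 = 19.6093; b·c/n = 77·8/215 = 2.8651
Stratum 2 (Smokers): n = 743; a·d/n = 255·254/743 = 87.1736; b·c/n = 113·121/743 = 18.4024
OR_MH = (19.6093 + 87.1736) / (2.8651 + 18.4024) = 106.7829 / 21.2675 = 5.02093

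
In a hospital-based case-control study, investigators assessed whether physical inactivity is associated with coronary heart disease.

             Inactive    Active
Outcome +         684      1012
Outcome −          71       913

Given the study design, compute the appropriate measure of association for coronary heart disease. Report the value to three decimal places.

8.691

Reading the table with exposure as columns: a = 684 (Inactive, case), b = 71 (Inactive, non-case), c = 1012 (Active, case), d = 913.
This is a hospital-based case-control study: participants were sampled on outcome status, so risks in the source population cannot be estimated directly — relative risk is not valid here. The odds ratio is the appropriate measure.
OR = (a·d)/(b·c) = (684 × 913) / (71 × 1012) = 624492 / 71852 = 8.69137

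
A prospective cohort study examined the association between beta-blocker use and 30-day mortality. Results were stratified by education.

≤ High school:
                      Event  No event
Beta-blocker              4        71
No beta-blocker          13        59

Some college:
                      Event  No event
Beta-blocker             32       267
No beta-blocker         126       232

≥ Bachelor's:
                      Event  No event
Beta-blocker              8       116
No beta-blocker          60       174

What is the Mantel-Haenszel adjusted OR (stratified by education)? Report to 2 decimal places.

0.22

OR_MH = Σ(aᵢdᵢ/nᵢ) / Σ(bᵢcᵢ/nᵢ), where nᵢ is the stratum total.
Stratum 1 (≤ High school): n = 147; a·d/n = 4·59/147 = 1.6054; b·c/n = 71·13/147 = 6.2789
Stratum 2 (Some college): n = 657; a·d/n = 32·232/657 = 11.2998; b·c/n = 267·126/657 = 51.2055
Stratum 3 (≥ Bachelor's): n = 358; a·d/n = 8·174/358 = 3.8883; b·c/n = 116·60/358 = 19.4413
OR_MH = (1.6054 + 11.2998 + 3.8883) / (6.2789 + 51.2055 + 19.4413) = 16.7936 / 76.9257 = 0.21831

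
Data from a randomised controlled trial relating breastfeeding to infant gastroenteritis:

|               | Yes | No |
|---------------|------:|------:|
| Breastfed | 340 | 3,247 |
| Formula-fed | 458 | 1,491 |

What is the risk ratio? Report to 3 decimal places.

0.403

Cells: a = 340, b = 3247, c = 458, d = 1491.
Risk in exposed = 340/3587 = 0.09479; risk in unexposed = 458/1949 = 0.23499.
RR = 0.09479 / 0.23499 = 0.40336
The risk is 60% lower among the exposed than among the unexposed.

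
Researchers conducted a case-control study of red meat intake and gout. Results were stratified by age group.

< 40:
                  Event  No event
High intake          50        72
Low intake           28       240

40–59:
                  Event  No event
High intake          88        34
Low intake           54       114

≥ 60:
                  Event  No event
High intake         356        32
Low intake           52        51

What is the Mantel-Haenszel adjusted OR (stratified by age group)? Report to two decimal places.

6.87

OR_MH = Σ(aᵢdᵢ/nᵢ) / Σ(bᵢcᵢ/nᵢ), where nᵢ is the stratum total.
Stratum 1 (< 40): n = 390; a·d/n = 50·240/390 = 30.7692; b·c/n = 72·28/390 = 5.1692
Stratum 2 (40–59): n = 290; a·d/n = 88·114/290 = 34.5931; b·c/n = 34·54/290 = 6.3310
Stratum 3 (≥ 60): n = 491; a·d/n = 356·51/491 = 36.9776; b·c/n = 32·52/491 = 3.3890
OR_MH = (30.7692 + 34.5931 + 36.9776) / (5.1692 + 6.3310 + 3.3890) = 102.3399 / 14.8893 = 6.87340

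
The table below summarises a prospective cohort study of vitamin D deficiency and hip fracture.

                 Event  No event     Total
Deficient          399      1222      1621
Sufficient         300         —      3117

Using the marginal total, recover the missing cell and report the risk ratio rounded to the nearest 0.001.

2.557

The missing cell is in the unexposed row: 3117 − 300 = 2817.
So a = 399, b = 1222, c = 300, d = 2817.
RR = [a/(a+b)] / [c/(c+d)] = (399/1621) / (300/3117) = 0.24614/0.09625 = 2.55744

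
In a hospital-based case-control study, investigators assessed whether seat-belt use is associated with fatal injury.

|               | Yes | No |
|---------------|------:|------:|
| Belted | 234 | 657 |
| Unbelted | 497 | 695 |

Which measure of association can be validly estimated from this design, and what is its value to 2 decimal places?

Cells: a = 234, b = 657, c = 497, d = 695.
This is a hospital-based case-control study: participants were sampled on outcome status, so risks in the source population cannot be estimated directly — relative risk is not valid here. The odds ratio is the appropriate measure.
OR = (a·d)/(b·c) = (234 × 695) / (657 × 497) = 162630 / 326529 = 0.49806

0.50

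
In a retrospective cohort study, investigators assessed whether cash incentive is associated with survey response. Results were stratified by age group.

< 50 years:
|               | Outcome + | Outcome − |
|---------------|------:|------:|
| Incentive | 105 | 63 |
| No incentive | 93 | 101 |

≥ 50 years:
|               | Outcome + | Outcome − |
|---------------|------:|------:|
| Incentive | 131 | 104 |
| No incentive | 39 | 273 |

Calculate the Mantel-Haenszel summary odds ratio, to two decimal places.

4.01

OR_MH = Σ(aᵢdᵢ/nᵢ) / Σ(bᵢcᵢ/nᵢ), where nᵢ is the stratum total.
Stratum 1 (< 50 years): n = 362; a·d/n = 105·101/362 = 29.2956; b·c/n = 63·93/362 = 16.1851
Stratum 2 (≥ 50 years): n = 547; a·d/n = 131·273/547 = 65.3803; b·c/n = 104·39/547 = 7.4150
OR_MH = (29.2956 + 65.3803) / (16.1851 + 7.4150) = 94.6758 / 23.6001 = 4.01168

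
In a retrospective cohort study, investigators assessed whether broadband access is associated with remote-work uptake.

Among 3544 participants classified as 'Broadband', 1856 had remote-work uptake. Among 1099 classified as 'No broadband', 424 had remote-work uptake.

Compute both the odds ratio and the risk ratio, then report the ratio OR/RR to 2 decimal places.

From the description: a = 1856, b = 1688, c = 424, d = 675.
OR = (1856·675)/(1688·424) = 1252800/715712 = 1.75042
Risk in exposed = 1856/3544 = 0.52370; risk in unexposed = 424/1099 = 0.38581; RR = 1.35743
OR/RR = 1.75042 / 1.35743 = 1.28952
The outcome is not rare, so the OR lies further from 1 than the RR.

1.29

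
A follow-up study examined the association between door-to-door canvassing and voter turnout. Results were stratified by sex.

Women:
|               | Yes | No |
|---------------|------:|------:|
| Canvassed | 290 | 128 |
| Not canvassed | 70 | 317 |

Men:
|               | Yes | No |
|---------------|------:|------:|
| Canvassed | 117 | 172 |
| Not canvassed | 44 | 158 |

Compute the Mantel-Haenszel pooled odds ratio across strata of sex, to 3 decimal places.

5.721

OR_MH = Σ(aᵢdᵢ/nᵢ) / Σ(bᵢcᵢ/nᵢ), where nᵢ is the stratum total.
Stratum 1 (Women): n = 805; a·d/n = 290·317/805 = 114.1988; b·c/n = 128·70/805 = 11.1304
Stratum 2 (Men): n = 491; a·d/n = 117·158/491 = 37.6497; b·c/n = 172·44/491 = 15.4134
OR_MH = (114.1988 + 37.6497) / (11.1304 + 15.4134) = 151.8485 / 26.5439 = 5.72066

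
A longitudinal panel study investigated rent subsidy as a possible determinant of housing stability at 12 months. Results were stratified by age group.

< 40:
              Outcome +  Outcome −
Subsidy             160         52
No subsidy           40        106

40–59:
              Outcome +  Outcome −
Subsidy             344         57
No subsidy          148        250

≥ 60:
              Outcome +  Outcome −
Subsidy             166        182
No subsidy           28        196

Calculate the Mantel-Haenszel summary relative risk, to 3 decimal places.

RR_MH = Σ(aᵢ·n₀ᵢ/nᵢ) / Σ(cᵢ·n₁ᵢ/nᵢ), with n₁ᵢ = aᵢ+bᵢ (exposed), n₀ᵢ = cᵢ+dᵢ (unexposed), nᵢ = n₁ᵢ+n₀ᵢ.
Stratum 1 (< 40): n₁ = 212, n₀ = 146, n = 358; a·n₀/n = 160·146/358 = 65.2514; c·n₁/n = 40·212/358 = 23.6872
Stratum 2 (40–59): n₁ = 401, n₀ = 398, n = 799; a·n₀/n = 344·398/799 = 171.3542; c·n₁/n = 148·401/799 = 74.2778
Stratum 3 (≥ 60): n₁ = 348, n₀ = 224, n = 572; a·n₀/n = 166·224/572 = 65.0070; c·n₁/n = 28·348/572 = 17.0350
RR_MH = (65.2514 + 171.3542 + 65.0070) / (23.6872 + 74.2778 + 17.0350) = 301.6126 / 115.0000 = 2.62272

2.623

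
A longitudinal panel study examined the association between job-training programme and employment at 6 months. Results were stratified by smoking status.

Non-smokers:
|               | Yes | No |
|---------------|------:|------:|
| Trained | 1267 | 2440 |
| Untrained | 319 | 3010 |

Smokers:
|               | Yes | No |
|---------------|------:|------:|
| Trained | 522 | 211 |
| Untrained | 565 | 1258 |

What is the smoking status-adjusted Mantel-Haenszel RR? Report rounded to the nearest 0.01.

RR_MH = Σ(aᵢ·n₀ᵢ/nᵢ) / Σ(cᵢ·n₁ᵢ/nᵢ), with n₁ᵢ = aᵢ+bᵢ (exposed), n₀ᵢ = cᵢ+dᵢ (unexposed), nᵢ = n₁ᵢ+n₀ᵢ.
Stratum 1 (Non-smokers): n₁ = 3707, n₀ = 3329, n = 7036; a·n₀/n = 1267·3329/7036 = 599.4660; c·n₁/n = 319·3707/7036 = 168.0689
Stratum 2 (Smokers): n₁ = 733, n₀ = 1823, n = 2556; a·n₀/n = 522·1823/2556 = 372.3028; c·n₁/n = 565·733/2556 = 162.0286
RR_MH = (599.4660 + 372.3028) / (168.0689 + 162.0286) = 971.7688 / 330.0975 = 2.94388

2.94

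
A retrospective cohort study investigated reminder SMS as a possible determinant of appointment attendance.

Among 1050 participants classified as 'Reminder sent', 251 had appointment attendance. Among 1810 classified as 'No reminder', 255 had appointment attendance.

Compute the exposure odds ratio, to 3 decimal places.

1.916

From the description: a = 251, b = 799, c = 255, d = 1555.
OR = (a·d)/(b·c) = (251 × 1555) / (799 × 255) = 390305 / 203745 = 1.91565
The odds of appointment attendance are about 1.92 times as high in the reminder sent group.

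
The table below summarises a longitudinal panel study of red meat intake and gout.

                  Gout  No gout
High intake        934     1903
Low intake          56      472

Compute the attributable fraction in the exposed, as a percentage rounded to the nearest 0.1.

Cells: a = 934, b = 1903, c = 56, d = 472.
Risk in exposed = 934/2837 = 0.32922; risk in unexposed = 56/528 = 0.10606.
RR = 0.32922/0.10606 = 3.10408
AR% = (RR − 1)/RR × 100 = (3.10408 − 1)/3.10408 × 100 = 67.7844%

67.8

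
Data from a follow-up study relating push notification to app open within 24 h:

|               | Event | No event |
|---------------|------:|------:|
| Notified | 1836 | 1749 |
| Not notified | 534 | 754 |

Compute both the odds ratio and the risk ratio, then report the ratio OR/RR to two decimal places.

1.20

Cells: a = 1836, b = 1749, c = 534, d = 754.
OR = (1836·754)/(1749·534) = 1384344/933966 = 1.48222
Risk in exposed = 1836/3585 = 0.51213; risk in unexposed = 534/1288 = 0.41460; RR = 1.23526
OR/RR = 1.48222 / 1.23526 = 1.19993
The outcome is not rare, so the OR lies further from 1 than the RR.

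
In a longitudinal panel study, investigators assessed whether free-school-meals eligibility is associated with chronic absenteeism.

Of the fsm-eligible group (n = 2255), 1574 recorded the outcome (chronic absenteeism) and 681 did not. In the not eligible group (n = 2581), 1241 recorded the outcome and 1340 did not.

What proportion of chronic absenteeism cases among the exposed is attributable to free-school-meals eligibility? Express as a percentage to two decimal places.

From the description: a = 1574, b = 681, c = 1241, d = 1340.
Risk in exposed = 1574/2255 = 0.69800; risk in unexposed = 1241/2581 = 0.48082.
RR = 0.69800/0.48082 = 1.45169
AR% = (RR − 1)/RR × 100 = (1.45169 − 1)/1.45169 × 100 = 31.1149%

31.11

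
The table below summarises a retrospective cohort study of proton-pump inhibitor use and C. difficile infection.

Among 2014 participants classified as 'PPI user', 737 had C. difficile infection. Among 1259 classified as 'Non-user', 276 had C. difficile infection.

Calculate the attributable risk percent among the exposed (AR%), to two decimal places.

From the description: a = 737, b = 1277, c = 276, d = 983.
Risk in exposed = 737/2014 = 0.36594; risk in unexposed = 276/1259 = 0.21922.
RR = 0.36594/0.21922 = 1.66926
AR% = (RR − 1)/RR × 100 = (1.66926 − 1)/1.66926 × 100 = 40.0933%

40.09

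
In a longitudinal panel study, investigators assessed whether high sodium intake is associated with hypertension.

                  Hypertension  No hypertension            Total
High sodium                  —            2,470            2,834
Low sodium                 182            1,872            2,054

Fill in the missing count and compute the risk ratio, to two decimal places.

The missing cell is in the exposed row: 2834 − 2470 = 364.
So a = 364, b = 2470, c = 182, d = 1872.
RR = [a/(a+b)] / [c/(c+d)] = (364/2834) / (182/2054) = 0.12844/0.08861 = 1.44954

1.45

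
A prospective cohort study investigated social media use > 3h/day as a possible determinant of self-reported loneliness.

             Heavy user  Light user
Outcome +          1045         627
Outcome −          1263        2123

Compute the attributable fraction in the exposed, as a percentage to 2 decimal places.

Reading the table with exposure as columns: a = 1045 (Heavy user, case), b = 1263 (Heavy user, non-case), c = 627 (Light user, case), d = 2123.
Risk in exposed = 1045/2308 = 0.45277; risk in unexposed = 627/2750 = 0.22800.
RR = 0.45277/0.22800 = 1.98585
AR% = (RR − 1)/RR × 100 = (1.98585 − 1)/1.98585 × 100 = 49.6436%

49.64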